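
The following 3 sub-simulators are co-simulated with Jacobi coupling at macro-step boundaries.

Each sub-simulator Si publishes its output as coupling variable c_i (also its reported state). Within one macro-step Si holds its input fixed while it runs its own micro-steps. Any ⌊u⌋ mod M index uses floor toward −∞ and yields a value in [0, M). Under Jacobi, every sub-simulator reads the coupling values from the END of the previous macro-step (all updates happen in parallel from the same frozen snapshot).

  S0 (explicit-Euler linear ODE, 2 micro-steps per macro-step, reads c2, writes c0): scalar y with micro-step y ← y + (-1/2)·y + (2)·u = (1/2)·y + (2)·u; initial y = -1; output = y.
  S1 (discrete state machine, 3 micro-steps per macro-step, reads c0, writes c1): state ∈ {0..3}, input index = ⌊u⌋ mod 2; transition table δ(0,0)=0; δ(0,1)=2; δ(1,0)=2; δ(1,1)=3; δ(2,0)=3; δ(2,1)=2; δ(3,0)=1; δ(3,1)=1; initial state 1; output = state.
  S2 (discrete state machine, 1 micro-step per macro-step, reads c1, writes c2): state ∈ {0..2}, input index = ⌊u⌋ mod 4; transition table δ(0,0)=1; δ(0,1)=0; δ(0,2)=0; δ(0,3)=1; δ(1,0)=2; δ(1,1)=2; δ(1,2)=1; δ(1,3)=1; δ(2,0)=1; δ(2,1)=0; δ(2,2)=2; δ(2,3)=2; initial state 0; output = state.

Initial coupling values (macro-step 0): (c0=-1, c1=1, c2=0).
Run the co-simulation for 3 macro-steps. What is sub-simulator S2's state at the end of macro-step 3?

macro 1: S0 reads c2=0 → after 2×micro: -1/4; S1 reads c0=-1 → after 3×micro: 3; S2 reads c1=1 → after 1×micro: 0 ⇒ (c0=-1/4, c1=3, c2=0)
macro 2: S0 reads c2=0 → after 2×micro: -1/16; S1 reads c0=-1/4 → after 3×micro: 1; S2 reads c1=3 → after 1×micro: 1 ⇒ (c0=-1/16, c1=1, c2=1)
macro 3: S0 reads c2=1 → after 2×micro: 191/64; S1 reads c0=-1/16 → after 3×micro: 3; S2 reads c1=1 → after 1×micro: 2 ⇒ (c0=191/64, c1=3, c2=2)

S2 state at macro-step 3 = 2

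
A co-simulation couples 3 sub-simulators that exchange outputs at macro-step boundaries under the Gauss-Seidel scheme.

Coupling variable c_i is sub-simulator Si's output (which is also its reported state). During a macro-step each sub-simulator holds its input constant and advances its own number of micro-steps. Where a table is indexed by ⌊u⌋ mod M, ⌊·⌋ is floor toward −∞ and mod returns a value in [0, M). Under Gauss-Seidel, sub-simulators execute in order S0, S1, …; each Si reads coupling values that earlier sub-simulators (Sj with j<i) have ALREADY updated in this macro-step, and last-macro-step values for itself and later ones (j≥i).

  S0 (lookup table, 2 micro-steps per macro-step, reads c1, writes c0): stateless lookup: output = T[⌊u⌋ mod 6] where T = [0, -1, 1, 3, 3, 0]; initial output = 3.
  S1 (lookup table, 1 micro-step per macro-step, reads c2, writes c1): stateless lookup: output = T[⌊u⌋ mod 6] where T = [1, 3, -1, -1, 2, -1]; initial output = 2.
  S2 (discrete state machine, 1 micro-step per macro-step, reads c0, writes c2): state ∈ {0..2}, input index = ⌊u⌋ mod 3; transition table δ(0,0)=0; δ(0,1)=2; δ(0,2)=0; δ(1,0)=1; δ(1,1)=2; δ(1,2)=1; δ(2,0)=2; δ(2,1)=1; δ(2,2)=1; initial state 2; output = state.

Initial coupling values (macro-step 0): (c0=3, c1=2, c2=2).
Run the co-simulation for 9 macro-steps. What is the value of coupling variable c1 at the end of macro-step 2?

c1 at macro-step 2 = 3

macro 1: S0 reads c1=2 → after 2×micro: 1; S1 reads c2=2 → after 1×micro: -1; S2 reads c0=1 → after 1×micro: 1 ⇒ (c0=1, c1=-1, c2=1)
macro 2: S0 reads c1=-1 → after 2×micro: 0; S1 reads c2=1 → after 1×micro: 3; S2 reads c0=0 → after 1×micro: 1 ⇒ (c0=0, c1=3, c2=1)
macro 3: S0 reads c1=3 → after 2×micro: 3; S1 reads c2=1 → after 1×micro: 3; S2 reads c0=3 → after 1×micro: 1 ⇒ (c0=3, c1=3, c2=1)
macro 4: S0 reads c1=3 → after 2×micro: 3; S1 reads c2=1 → after 1×micro: 3; S2 reads c0=3 → after 1×micro: 1 ⇒ (c0=3, c1=3, c2=1)
macro 5: S0 reads c1=3 → after 2×micro: 3; S1 reads c2=1 → after 1×micro: 3; S2 reads c0=3 → after 1×micro: 1 ⇒ (c0=3, c1=3, c2=1)
macro 6: S0 reads c1=3 → after 2×micro: 3; S1 reads c2=1 → after 1×micro: 3; S2 reads c0=3 → after 1×micro: 1 ⇒ (c0=3, c1=3, c2=1)
macro 7: S0 reads c1=3 → after 2×micro: 3; S1 reads c2=1 → after 1×micro: 3; S2 reads c0=3 → after 1×micro: 1 ⇒ (c0=3, c1=3, c2=1)
macro 8: S0 reads c1=3 → after 2×micro: 3; S1 reads c2=1 → after 1×micro: 3; S2 reads c0=3 → after 1×micro: 1 ⇒ (c0=3, c1=3, c2=1)
macro 9: S0 reads c1=3 → after 2×micro: 3; S1 reads c2=1 → after 1×micro: 3; S2 reads c0=3 → after 1×micro: 1 ⇒ (c0=3, c1=3, c2=1)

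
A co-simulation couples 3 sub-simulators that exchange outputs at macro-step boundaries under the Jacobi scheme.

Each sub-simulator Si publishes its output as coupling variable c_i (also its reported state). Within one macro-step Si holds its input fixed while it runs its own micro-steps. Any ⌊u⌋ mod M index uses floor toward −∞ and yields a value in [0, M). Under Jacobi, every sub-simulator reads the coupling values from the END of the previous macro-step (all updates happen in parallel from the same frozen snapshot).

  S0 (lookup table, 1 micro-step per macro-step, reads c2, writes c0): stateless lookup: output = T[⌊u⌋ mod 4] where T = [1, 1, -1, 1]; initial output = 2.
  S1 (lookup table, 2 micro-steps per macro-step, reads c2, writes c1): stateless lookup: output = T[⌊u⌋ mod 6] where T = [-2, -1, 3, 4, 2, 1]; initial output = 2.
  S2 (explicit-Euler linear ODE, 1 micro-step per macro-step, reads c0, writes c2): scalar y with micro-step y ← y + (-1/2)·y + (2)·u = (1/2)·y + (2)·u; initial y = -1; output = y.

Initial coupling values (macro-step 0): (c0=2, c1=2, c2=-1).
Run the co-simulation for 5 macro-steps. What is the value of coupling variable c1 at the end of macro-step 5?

macro 1: S0 reads c2=-1 → after 1×micro: 1; S1 reads c2=-1 → after 2×micro: 1; S2 reads c0=2 → after 1×micro: 7/2 ⇒ (c0=1, c1=1, c2=7/2)
macro 2: S0 reads c2=7/2 → after 1×micro: 1; S1 reads c2=7/2 → after 2×micro: 4; S2 reads c0=1 → after 1×micro: 15/4 ⇒ (c0=1, c1=4, c2=15/4)
macro 3: S0 reads c2=15/4 → after 1×micro: 1; S1 reads c2=15/4 → after 2×micro: 4; S2 reads c0=1 → after 1×micro: 31/8 ⇒ (c0=1, c1=4, c2=31/8)
macro 4: S0 reads c2=31/8 → after 1×micro: 1; S1 reads c2=31/8 → after 2×micro: 4; S2 reads c0=1 → after 1×micro: 63/16 ⇒ (c0=1, c1=4, c2=63/16)
macro 5: S0 reads c2=63/16 → after 1×micro: 1; S1 reads c2=63/16 → after 2×micro: 4; S2 reads c0=1 → after 1×micro: 127/32 ⇒ (c0=1, c1=4, c2=127/32)

c1 at macro-step 5 = 4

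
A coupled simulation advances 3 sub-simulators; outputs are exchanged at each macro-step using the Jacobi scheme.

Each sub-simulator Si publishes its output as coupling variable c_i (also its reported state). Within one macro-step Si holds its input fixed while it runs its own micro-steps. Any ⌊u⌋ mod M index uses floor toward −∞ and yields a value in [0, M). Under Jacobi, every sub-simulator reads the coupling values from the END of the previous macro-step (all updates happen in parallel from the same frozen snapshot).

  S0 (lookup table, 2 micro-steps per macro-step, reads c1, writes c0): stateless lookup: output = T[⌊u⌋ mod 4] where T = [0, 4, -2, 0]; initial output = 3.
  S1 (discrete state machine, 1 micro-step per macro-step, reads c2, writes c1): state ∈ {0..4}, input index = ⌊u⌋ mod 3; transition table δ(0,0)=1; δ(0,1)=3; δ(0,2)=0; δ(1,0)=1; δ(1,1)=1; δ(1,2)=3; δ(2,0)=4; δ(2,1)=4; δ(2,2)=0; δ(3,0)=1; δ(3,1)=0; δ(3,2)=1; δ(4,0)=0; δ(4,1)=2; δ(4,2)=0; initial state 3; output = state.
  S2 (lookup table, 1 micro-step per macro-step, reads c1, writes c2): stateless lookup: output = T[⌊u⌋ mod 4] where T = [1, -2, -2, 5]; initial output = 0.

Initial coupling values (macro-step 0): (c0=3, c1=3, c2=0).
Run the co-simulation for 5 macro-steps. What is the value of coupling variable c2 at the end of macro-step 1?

c2 at macro-step 1 = 5

macro 1: S0 reads c1=3 → after 2×micro: 0; S1 reads c2=0 → after 1×micro: 1; S2 reads c1=3 → after 1×micro: 5 ⇒ (c0=0, c1=1, c2=5)
macro 2: S0 reads c1=1 → after 2×micro: 4; S1 reads c2=5 → after 1×micro: 3; S2 reads c1=1 → after 1×micro: -2 ⇒ (c0=4, c1=3, c2=-2)
macro 3: S0 reads c1=3 → after 2×micro: 0; S1 reads c2=-2 → after 1×micro: 0; S2 reads c1=3 → after 1×micro: 5 ⇒ (c0=0, c1=0, c2=5)
macro 4: S0 reads c1=0 → after 2×micro: 0; S1 reads c2=5 → after 1×micro: 0; S2 reads c1=0 → after 1×micro: 1 ⇒ (c0=0, c1=0, c2=1)
macro 5: S0 reads c1=0 → after 2×micro: 0; S1 reads c2=1 → after 1×micro: 3; S2 reads c1=0 → after 1×micro: 1 ⇒ (c0=0, c1=3, c2=1)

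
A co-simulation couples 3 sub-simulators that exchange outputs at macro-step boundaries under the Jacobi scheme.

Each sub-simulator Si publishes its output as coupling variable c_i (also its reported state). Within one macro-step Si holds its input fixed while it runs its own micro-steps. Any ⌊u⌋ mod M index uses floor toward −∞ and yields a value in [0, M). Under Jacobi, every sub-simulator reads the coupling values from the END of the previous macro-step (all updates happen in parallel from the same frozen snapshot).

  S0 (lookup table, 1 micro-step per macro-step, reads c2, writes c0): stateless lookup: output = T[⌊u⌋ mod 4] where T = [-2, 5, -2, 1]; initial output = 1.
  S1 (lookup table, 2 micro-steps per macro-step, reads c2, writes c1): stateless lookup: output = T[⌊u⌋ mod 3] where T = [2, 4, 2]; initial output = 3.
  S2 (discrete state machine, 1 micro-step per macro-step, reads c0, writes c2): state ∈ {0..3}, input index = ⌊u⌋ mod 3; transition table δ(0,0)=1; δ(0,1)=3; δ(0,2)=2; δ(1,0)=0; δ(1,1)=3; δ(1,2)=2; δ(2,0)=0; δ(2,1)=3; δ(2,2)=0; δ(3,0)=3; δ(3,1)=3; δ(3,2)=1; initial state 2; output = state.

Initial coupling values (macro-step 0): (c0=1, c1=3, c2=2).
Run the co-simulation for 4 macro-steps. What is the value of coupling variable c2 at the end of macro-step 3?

macro 1: S0 reads c2=2 → after 1×micro: -2; S1 reads c2=2 → after 2×micro: 2; S2 reads c0=1 → after 1×micro: 3 ⇒ (c0=-2, c1=2, c2=3)
macro 2: S0 reads c2=3 → after 1×micro: 1; S1 reads c2=3 → after 2×micro: 2; S2 reads c0=-2 → after 1×micro: 3 ⇒ (c0=1, c1=2, c2=3)
macro 3: S0 reads c2=3 → after 1×micro: 1; S1 reads c2=3 → after 2×micro: 2; S2 reads c0=1 → after 1×micro: 3 ⇒ (c0=1, c1=2, c2=3)
macro 4: S0 reads c2=3 → after 1×micro: 1; S1 reads c2=3 → after 2×micro: 2; S2 reads c0=1 → after 1×micro: 3 ⇒ (c0=1, c1=2, c2=3)

c2 at macro-step 3 = 3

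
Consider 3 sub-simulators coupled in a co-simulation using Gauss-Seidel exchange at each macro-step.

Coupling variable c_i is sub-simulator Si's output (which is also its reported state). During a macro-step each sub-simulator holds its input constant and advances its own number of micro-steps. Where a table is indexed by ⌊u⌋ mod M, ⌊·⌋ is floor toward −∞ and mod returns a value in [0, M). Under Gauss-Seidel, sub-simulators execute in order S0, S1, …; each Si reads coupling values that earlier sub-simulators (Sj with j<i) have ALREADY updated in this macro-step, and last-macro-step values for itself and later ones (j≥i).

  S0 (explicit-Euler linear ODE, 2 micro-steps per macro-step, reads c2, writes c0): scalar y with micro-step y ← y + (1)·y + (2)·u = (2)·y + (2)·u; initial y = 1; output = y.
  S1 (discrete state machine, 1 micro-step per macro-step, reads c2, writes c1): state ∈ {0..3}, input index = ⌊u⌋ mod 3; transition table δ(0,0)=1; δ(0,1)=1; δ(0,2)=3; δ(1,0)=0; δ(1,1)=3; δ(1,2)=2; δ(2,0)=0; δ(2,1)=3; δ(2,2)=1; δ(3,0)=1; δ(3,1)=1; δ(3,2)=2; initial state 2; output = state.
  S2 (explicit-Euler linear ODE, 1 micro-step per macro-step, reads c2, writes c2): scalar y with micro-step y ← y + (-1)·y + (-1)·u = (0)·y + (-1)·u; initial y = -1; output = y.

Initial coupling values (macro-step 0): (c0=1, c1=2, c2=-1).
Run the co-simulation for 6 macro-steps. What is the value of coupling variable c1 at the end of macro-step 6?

macro 1: S0 reads c2=-1 → after 2×micro: -2; S1 reads c2=-1 → after 1×micro: 1; S2 reads c2=-1 → after 1×micro: 1 ⇒ (c0=-2, c1=1, c2=1)
macro 2: S0 reads c2=1 → after 2×micro: -2; S1 reads c2=1 → after 1×micro: 3; S2 reads c2=1 → after 1×micro: -1 ⇒ (c0=-2, c1=3, c2=-1)
macro 3: S0 reads c2=-1 → after 2×micro: -14; S1 reads c2=-1 → after 1×micro: 2; S2 reads c2=-1 → after 1×micro: 1 ⇒ (c0=-14, c1=2, c2=1)
macro 4: S0 reads c2=1 → after 2×micro: -50; S1 reads c2=1 → after 1×micro: 3; S2 reads c2=1 → after 1×micro: -1 ⇒ (c0=-50, c1=3, c2=-1)
macro 5: S0 reads c2=-1 → after 2×micro: -206; S1 reads c2=-1 → after 1×micro: 2; S2 reads c2=-1 → after 1×micro: 1 ⇒ (c0=-206, c1=2, c2=1)
macro 6: S0 reads c2=1 → after 2×micro: -818; S1 reads c2=1 → after 1×micro: 3; S2 reads c2=1 → after 1×micro: -1 ⇒ (c0=-818, c1=3, c2=-1)

c1 at macro-step 6 = 3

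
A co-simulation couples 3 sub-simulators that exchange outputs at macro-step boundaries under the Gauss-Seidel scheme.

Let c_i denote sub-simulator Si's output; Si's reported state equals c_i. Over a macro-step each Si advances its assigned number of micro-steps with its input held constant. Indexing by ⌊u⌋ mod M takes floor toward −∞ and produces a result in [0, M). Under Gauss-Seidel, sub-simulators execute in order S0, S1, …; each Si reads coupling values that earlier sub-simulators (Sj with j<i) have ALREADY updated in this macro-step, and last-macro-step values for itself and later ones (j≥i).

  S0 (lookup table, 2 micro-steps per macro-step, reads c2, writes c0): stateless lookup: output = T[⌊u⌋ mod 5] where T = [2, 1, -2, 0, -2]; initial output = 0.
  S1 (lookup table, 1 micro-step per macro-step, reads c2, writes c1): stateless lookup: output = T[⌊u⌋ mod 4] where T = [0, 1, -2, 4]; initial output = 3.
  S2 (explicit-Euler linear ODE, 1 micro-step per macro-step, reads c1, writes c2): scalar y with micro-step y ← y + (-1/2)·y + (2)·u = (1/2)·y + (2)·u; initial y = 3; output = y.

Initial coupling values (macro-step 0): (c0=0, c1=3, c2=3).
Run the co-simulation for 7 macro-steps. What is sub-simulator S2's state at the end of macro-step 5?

macro 1: S0 reads c2=3 → after 2×micro: 0; S1 reads c2=3 → after 1×micro: 4; S2 reads c1=4 → after 1×micro: 19/2 ⇒ (c0=0, c1=4, c2=19/2)
macro 2: S0 reads c2=19/2 → after 2×micro: -2; S1 reads c2=19/2 → after 1×micro: 1; S2 reads c1=1 → after 1×micro: 27/4 ⇒ (c0=-2, c1=1, c2=27/4)
macro 3: S0 reads c2=27/4 → after 2×micro: 1; S1 reads c2=27/4 → after 1×micro: -2; S2 reads c1=-2 → after 1×micro: -5/8 ⇒ (c0=1, c1=-2, c2=-5/8)
macro 4: S0 reads c2=-5/8 → after 2×micro: -2; S1 reads c2=-5/8 → after 1×micro: 4; S2 reads c1=4 → after 1×micro: 123/16 ⇒ (c0=-2, c1=4, c2=123/16)
macro 5: S0 reads c2=123/16 → after 2×micro: -2; S1 reads c2=123/16 → after 1×micro: 4; S2 reads c1=4 → after 1×micro: 379/32 ⇒ (c0=-2, c1=4, c2=379/32)
macro 6: S0 reads c2=379/32 → after 2×micro: 1; S1 reads c2=379/32 → after 1×micro: 4; S2 reads c1=4 → after 1×micro: 891/64 ⇒ (c0=1, c1=4, c2=891/64)
macro 7: S0 reads c2=891/64 → after 2×micro: 0; S1 reads c2=891/64 → after 1×micro: 1; S2 reads c1=1 → after 1×micro: 1147/128 ⇒ (c0=0, c1=1, c2=1147/128)

S2 state at macro-step 5 = 379/32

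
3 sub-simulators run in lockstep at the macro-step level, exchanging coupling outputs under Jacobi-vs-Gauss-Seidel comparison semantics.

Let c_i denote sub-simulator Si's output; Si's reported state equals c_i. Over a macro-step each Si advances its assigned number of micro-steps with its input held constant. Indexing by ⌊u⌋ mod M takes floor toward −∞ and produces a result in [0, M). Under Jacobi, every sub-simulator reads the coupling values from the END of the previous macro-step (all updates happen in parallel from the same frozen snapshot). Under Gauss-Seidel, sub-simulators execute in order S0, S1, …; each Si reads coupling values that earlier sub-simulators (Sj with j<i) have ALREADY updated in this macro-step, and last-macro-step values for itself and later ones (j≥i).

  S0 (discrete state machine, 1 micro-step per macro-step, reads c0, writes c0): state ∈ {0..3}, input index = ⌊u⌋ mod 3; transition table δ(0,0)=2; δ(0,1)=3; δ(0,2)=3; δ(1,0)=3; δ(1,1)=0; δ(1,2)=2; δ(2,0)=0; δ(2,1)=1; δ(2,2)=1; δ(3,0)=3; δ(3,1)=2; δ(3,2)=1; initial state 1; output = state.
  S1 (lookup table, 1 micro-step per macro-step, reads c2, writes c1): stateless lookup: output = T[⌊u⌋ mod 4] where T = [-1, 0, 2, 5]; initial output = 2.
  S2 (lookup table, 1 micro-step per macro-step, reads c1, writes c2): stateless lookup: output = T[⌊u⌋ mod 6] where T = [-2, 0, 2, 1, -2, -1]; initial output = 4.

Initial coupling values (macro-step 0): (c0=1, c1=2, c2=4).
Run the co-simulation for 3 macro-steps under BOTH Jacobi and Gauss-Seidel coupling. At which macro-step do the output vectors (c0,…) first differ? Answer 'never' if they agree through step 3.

[Jacobi] macro 1: S0 reads c0=1 → after 1×micro: 0; S1 reads c2=4 → after 1×micro: -1; S2 reads c1=2 → after 1×micro: 2 ⇒ (c0=0, c1=-1, c2=2)
[Jacobi] macro 2: S0 reads c0=0 → after 1×micro: 2; S1 reads c2=2 → after 1×micro: 2; S2 reads c1=-1 → after 1×micro: -1 ⇒ (c0=2, c1=2, c2=-1)
[Jacobi] macro 3: S0 reads c0=2 → after 1×micro: 1; S1 reads c2=-1 → after 1×micro: 5; S2 reads c1=2 → after 1×micro: 2 ⇒ (c0=1, c1=5, c2=2)
[Gauss-Seidel] macro 1: S0 reads c0=1 → after 1×micro: 0; S1 reads c2=4 → after 1×micro: -1; S2 reads c1=-1 → after 1×micro: -1 ⇒ (c0=0, c1=-1, c2=-1)
[Gauss-Seidel] macro 2: S0 reads c0=0 → after 1×micro: 2; S1 reads c2=-1 → after 1×micro: 5; S2 reads c1=5 → after 1×micro: -1 ⇒ (c0=2, c1=5, c2=-1)
[Gauss-Seidel] macro 3: S0 reads c0=2 → after 1×micro: 1; S1 reads c2=-1 → after 1×micro: 5; S2 reads c1=5 → after 1×micro: -1 ⇒ (c0=1, c1=5, c2=-1)

first divergence at macro-step: 1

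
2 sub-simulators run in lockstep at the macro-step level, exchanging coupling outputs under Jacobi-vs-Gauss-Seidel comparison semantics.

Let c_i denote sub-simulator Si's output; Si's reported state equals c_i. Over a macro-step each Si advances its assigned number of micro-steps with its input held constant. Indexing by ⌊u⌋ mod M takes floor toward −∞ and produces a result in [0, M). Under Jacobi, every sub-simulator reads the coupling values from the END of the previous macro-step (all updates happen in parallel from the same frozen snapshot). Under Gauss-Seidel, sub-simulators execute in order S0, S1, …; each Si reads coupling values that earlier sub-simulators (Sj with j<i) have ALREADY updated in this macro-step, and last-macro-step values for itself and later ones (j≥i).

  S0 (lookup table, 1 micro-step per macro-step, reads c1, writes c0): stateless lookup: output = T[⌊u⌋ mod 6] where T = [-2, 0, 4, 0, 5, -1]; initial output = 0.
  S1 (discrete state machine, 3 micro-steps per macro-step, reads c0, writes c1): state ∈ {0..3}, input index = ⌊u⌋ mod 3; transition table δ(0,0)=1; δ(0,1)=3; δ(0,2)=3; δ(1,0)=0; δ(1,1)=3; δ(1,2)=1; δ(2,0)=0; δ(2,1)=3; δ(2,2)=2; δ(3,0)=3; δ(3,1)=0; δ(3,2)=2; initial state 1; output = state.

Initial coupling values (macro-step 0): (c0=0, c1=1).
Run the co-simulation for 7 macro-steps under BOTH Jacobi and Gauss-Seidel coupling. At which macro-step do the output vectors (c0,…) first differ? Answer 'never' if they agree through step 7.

[Jacobi] macro 1: S0 reads c1=1 → after 1×micro: 0; S1 reads c0=0 → after 3×micro: 0 ⇒ (c0=0, c1=0)
[Jacobi] macro 2: S0 reads c1=0 → after 1×micro: -2; S1 reads c0=0 → after 3×micro: 1 ⇒ (c0=-2, c1=1)
[Jacobi] macro 3: S0 reads c1=1 → after 1×micro: 0; S1 reads c0=-2 → after 3×micro: 3 ⇒ (c0=0, c1=3)
[Jacobi] macro 4: S0 reads c1=3 → after 1×micro: 0; S1 reads c0=0 → after 3×micro: 3 ⇒ (c0=0, c1=3)
[Jacobi] macro 5: S0 reads c1=3 → after 1×micro: 0; S1 reads c0=0 → after 3×micro: 3 ⇒ (c0=0, c1=3)
[Jacobi] macro 6: S0 reads c1=3 → after 1×micro: 0; S1 reads c0=0 → after 3×micro: 3 ⇒ (c0=0, c1=3)
[Jacobi] macro 7: S0 reads c1=3 → after 1×micro: 0; S1 reads c0=0 → after 3×micro: 3 ⇒ (c0=0, c1=3)
[Gauss-Seidel] macro 1: S0 reads c1=1 → after 1×micro: 0; S1 reads c0=0 → after 3×micro: 0 ⇒ (c0=0, c1=0)
[Gauss-Seidel] macro 2: S0 reads c1=0 → after 1×micro: -2; S1 reads c0=-2 → after 3×micro: 3 ⇒ (c0=-2, c1=3)
[Gauss-Seidel] macro 3: S0 reads c1=3 → after 1×micro: 0; S1 reads c0=0 → after 3×micro: 3 ⇒ (c0=0, c1=3)
[Gauss-Seidel] macro 4: S0 reads c1=3 → after 1×micro: 0; S1 reads c0=0 → after 3×micro: 3 ⇒ (c0=0, c1=3)
[Gauss-Seidel] macro 5: S0 reads c1=3 → after 1×micro: 0; S1 reads c0=0 → after 3×micro: 3 ⇒ (c0=0, c1=3)
[Gauss-Seidel] macro 6: S0 reads c1=3 → after 1×micro: 0; S1 reads c0=0 → after 3×micro: 3 ⇒ (c0=0, c1=3)
[Gauss-Seidel] macro 7: S0 reads c1=3 → after 1×micro: 0; S1 reads c0=0 → after 3×micro: 3 ⇒ (c0=0, c1=3)

first divergence at macro-step: 2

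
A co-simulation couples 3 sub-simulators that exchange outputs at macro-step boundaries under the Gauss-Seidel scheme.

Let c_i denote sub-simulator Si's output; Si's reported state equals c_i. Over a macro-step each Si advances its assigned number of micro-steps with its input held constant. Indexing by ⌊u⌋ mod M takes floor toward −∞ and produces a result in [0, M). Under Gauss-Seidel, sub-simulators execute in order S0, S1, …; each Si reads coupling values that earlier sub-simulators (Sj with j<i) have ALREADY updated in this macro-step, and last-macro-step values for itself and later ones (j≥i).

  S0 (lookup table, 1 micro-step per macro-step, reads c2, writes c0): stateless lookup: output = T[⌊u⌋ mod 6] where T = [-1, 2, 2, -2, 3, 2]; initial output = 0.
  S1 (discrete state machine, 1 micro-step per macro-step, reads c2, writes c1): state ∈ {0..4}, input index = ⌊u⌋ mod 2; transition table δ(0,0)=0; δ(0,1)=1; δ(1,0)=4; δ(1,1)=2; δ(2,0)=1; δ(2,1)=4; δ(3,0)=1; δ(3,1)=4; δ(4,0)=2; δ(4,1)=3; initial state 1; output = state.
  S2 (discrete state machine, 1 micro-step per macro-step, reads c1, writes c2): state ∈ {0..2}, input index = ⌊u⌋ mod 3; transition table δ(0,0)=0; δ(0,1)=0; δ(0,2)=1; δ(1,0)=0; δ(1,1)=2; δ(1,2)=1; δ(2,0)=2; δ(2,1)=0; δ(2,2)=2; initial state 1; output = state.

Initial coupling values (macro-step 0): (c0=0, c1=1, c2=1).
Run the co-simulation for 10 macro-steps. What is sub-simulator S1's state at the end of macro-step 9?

S1 state at macro-step 9 = 1

macro 1: S0 reads c2=1 → after 1×micro: 2; S1 reads c2=1 → after 1×micro: 2; S2 reads c1=2 → after 1×micro: 1 ⇒ (c0=2, c1=2, c2=1)
macro 2: S0 reads c2=1 → after 1×micro: 2; S1 reads c2=1 → after 1×micro: 4; S2 reads c1=4 → after 1×micro: 2 ⇒ (c0=2, c1=4, c2=2)
macro 3: S0 reads c2=2 → after 1×micro: 2; S1 reads c2=2 → after 1×micro: 2; S2 reads c1=2 → after 1×micro: 2 ⇒ (c0=2, c1=2, c2=2)
macro 4: S0 reads c2=2 → after 1×micro: 2; S1 reads c2=2 → after 1×micro: 1; S2 reads c1=1 → after 1×micro: 0 ⇒ (c0=2, c1=1, c2=0)
macro 5: S0 reads c2=0 → after 1×micro: -1; S1 reads c2=0 → after 1×micro: 4; S2 reads c1=4 → after 1×micro: 0 ⇒ (c0=-1, c1=4, c2=0)
macro 6: S0 reads c2=0 → after 1×micro: -1; S1 reads c2=0 → after 1×micro: 2; S2 reads c1=2 → after 1×micro: 1 ⇒ (c0=-1, c1=2, c2=1)
macro 7: S0 reads c2=1 → after 1×micro: 2; S1 reads c2=1 → after 1×micro: 4; S2 reads c1=4 → after 1×micro: 2 ⇒ (c0=2, c1=4, c2=2)
macro 8: S0 reads c2=2 → after 1×micro: 2; S1 reads c2=2 → after 1×micro: 2; S2 reads c1=2 → after 1×micro: 2 ⇒ (c0=2, c1=2, c2=2)
macro 9: S0 reads c2=2 → after 1×micro: 2; S1 reads c2=2 → after 1×micro: 1; S2 reads c1=1 → after 1×micro: 0 ⇒ (c0=2, c1=1, c2=0)
macro 10: S0 reads c2=0 → after 1×micro: -1; S1 reads c2=0 → after 1×micro: 4; S2 reads c1=4 → after 1×micro: 0 ⇒ (c0=-1, c1=4, c2=0)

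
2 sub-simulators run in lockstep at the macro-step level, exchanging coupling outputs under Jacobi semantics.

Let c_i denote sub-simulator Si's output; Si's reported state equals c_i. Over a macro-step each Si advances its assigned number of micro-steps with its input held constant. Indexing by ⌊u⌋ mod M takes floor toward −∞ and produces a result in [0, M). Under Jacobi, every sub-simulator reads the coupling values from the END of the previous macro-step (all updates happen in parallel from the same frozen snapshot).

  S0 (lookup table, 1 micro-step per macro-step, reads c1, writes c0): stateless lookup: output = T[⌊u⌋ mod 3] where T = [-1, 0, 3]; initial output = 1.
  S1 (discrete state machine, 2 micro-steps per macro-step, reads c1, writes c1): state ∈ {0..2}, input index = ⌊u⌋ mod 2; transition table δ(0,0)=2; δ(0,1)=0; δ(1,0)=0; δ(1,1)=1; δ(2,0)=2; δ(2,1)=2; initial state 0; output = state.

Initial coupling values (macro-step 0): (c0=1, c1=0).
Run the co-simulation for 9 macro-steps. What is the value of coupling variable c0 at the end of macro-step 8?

c0 at macro-step 8 = 3

macro 1: S0 reads c1=0 → after 1×micro: -1; S1 reads c1=0 → after 2×micro: 2 ⇒ (c0=-1, c1=2)
macro 2: S0 reads c1=2 → after 1×micro: 3; S1 reads c1=2 → after 2×micro: 2 ⇒ (c0=3, c1=2)
macro 3: S0 reads c1=2 → after 1×micro: 3; S1 reads c1=2 → after 2×micro: 2 ⇒ (c0=3, c1=2)
macro 4: S0 reads c1=2 → after 1×micro: 3; S1 reads c1=2 → after 2×micro: 2 ⇒ (c0=3, c1=2)
macro 5: S0 reads c1=2 → after 1×micro: 3; S1 reads c1=2 → after 2×micro: 2 ⇒ (c0=3, c1=2)
macro 6: S0 reads c1=2 → after 1×micro: 3; S1 reads c1=2 → after 2×micro: 2 ⇒ (c0=3, c1=2)
macro 7: S0 reads c1=2 → after 1×micro: 3; S1 reads c1=2 → after 2×micro: 2 ⇒ (c0=3, c1=2)
macro 8: S0 reads c1=2 → after 1×micro: 3; S1 reads c1=2 → after 2×micro: 2 ⇒ (c0=3, c1=2)
macro 9: S0 reads c1=2 → after 1×micro: 3; S1 reads c1=2 → after 2×micro: 2 ⇒ (c0=3, c1=2)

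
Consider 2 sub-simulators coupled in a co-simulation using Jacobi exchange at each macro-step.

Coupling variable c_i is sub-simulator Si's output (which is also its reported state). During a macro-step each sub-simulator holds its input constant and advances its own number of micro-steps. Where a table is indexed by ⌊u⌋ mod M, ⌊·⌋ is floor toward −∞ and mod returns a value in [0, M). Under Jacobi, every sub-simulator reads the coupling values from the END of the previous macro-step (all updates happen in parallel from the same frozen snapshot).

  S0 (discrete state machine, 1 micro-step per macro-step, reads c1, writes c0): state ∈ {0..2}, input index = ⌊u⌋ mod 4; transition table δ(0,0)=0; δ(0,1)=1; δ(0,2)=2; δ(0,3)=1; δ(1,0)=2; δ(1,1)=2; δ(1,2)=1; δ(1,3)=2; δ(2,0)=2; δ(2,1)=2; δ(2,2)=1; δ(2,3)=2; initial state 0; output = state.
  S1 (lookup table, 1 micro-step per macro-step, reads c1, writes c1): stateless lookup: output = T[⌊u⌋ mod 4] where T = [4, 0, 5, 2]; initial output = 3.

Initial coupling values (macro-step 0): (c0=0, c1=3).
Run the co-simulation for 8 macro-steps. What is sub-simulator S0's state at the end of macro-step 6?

S0 state at macro-step 6 = 2

macro 1: S0 reads c1=3 → after 1×micro: 1; S1 reads c1=3 → after 1×micro: 2 ⇒ (c0=1, c1=2)
macro 2: S0 reads c1=2 → after 1×micro: 1; S1 reads c1=2 → after 1×micro: 5 ⇒ (c0=1, c1=5)
macro 3: S0 reads c1=5 → after 1×micro: 2; S1 reads c1=5 → after 1×micro: 0 ⇒ (c0=2, c1=0)
macro 4: S0 reads c1=0 → after 1×micro: 2; S1 reads c1=0 → after 1×micro: 4 ⇒ (c0=2, c1=4)
macro 5: S0 reads c1=4 → after 1×micro: 2; S1 reads c1=4 → after 1×micro: 4 ⇒ (c0=2, c1=4)
macro 6: S0 reads c1=4 → after 1×micro: 2; S1 reads c1=4 → after 1×micro: 4 ⇒ (c0=2, c1=4)
macro 7: S0 reads c1=4 → after 1×micro: 2; S1 reads c1=4 → after 1×micro: 4 ⇒ (c0=2, c1=4)
macro 8: S0 reads c1=4 → after 1×micro: 2; S1 reads c1=4 → after 1×micro: 4 ⇒ (c0=2, c1=4)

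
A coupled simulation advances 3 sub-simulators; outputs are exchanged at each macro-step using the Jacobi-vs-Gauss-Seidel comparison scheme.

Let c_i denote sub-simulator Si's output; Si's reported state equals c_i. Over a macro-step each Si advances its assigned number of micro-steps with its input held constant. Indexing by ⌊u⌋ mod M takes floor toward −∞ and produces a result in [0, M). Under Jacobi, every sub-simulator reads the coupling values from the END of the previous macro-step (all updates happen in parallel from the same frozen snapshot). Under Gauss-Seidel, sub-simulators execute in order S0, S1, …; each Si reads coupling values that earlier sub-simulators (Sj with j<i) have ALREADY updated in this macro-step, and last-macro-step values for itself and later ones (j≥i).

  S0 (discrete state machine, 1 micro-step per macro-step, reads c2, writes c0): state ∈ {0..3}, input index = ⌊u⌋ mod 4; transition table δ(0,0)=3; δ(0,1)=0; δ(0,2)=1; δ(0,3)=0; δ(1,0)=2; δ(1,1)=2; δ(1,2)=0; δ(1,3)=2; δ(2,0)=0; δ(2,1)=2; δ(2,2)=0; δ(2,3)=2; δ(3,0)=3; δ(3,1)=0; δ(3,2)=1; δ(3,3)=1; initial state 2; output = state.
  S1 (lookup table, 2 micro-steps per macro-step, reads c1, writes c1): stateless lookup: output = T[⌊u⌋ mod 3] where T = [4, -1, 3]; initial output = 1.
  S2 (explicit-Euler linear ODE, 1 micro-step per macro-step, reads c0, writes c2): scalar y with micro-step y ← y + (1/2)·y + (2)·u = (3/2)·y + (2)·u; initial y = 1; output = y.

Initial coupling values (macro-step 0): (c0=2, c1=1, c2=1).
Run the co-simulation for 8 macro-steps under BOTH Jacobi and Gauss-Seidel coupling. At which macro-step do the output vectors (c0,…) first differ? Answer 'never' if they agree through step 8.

first divergence at macro-step: 3

[Jacobi] macro 1: S0 reads c2=1 → after 1×micro: 2; S1 reads c1=1 → after 2×micro: -1; S2 reads c0=2 → after 1×micro: 11/2 ⇒ (c0=2, c1=-1, c2=11/2)
[Jacobi] macro 2: S0 reads c2=11/2 → after 1×micro: 2; S1 reads c1=-1 → after 2×micro: 3; S2 reads c0=2 → after 1×micro: 49/4 ⇒ (c0=2, c1=3, c2=49/4)
[Jacobi] macro 3: S0 reads c2=49/4 → after 1×micro: 0; S1 reads c1=3 → after 2×micro: 4; S2 reads c0=2 → after 1×micro: 179/8 ⇒ (c0=0, c1=4, c2=179/8)
[Jacobi] macro 4: S0 reads c2=179/8 → after 1×micro: 1; S1 reads c1=4 → after 2×micro: -1; S2 reads c0=0 → after 1×micro: 537/16 ⇒ (c0=1, c1=-1, c2=537/16)
[Jacobi] macro 5: S0 reads c2=537/16 → after 1×micro: 2; S1 reads c1=-1 → after 2×micro: 3; S2 reads c0=1 → after 1×micro: 1675/32 ⇒ (c0=2, c1=3, c2=1675/32)
[Jacobi] macro 6: S0 reads c2=1675/32 → after 1×micro: 0; S1 reads c1=3 → after 2×micro: 4; S2 reads c0=2 → after 1×micro: 5281/64 ⇒ (c0=0, c1=4, c2=5281/64)
[Jacobi] macro 7: S0 reads c2=5281/64 → after 1×micro: 1; S1 reads c1=4 → after 2×micro: -1; S2 reads c0=0 → after 1×micro: 15843/128 ⇒ (c0=1, c1=-1, c2=15843/128)
[Jacobi] macro 8: S0 reads c2=15843/128 → after 1×micro: 2; S1 reads c1=-1 → after 2×micro: 3; S2 reads c0=1 → after 1×micro: 48041/256 ⇒ (c0=2, c1=3, c2=48041/256)
[Gauss-Seidel] macro 1: S0 reads c2=1 → after 1×micro: 2; S1 reads c1=1 → after 2×micro: -1; S2 reads c0=2 → after 1×micro: 11/2 ⇒ (c0=2, c1=-1, c2=11/2)
[Gauss-Seidel] macro 2: S0 reads c2=11/2 → after 1×micro: 2; S1 reads c1=-1 → after 2×micro: 3; S2 reads c0=2 → after 1×micro: 49/4 ⇒ (c0=2, c1=3, c2=49/4)
[Gauss-Seidel] macro 3: S0 reads c2=49/4 → after 1×micro: 0; S1 reads c1=3 → after 2×micro: 4; S2 reads c0=0 → after 1×micro: 147/8 ⇒ (c0=0, c1=4, c2=147/8)
[Gauss-Seidel] macro 4: S0 reads c2=147/8 → after 1×micro: 1; S1 reads c1=4 → after 2×micro: -1; S2 reads c0=1 → after 1×micro: 473/16 ⇒ (c0=1, c1=-1, c2=473/16)
[Gauss-Seidel] macro 5: S0 reads c2=473/16 → after 1×micro: 2; S1 reads c1=-1 → after 2×micro: 3; S2 reads c0=2 → after 1×micro: 1547/32 ⇒ (c0=2, c1=3, c2=1547/32)
[Gauss-Seidel] macro 6: S0 reads c2=1547/32 → after 1×micro: 0; S1 reads c1=3 → after 2×micro: 4; S2 reads c0=0 → after 1×micro: 4641/64 ⇒ (c0=0, c1=4, c2=4641/64)
[Gauss-Seidel] macro 7: S0 reads c2=4641/64 → after 1×micro: 3; S1 reads c1=4 → after 2×micro: -1; S2 reads c0=3 → after 1×micro: 14691/128 ⇒ (c0=3, c1=-1, c2=14691/128)
[Gauss-Seidel] macro 8: S0 reads c2=14691/128 → after 1×micro: 1; S1 reads c1=-1 → after 2×micro: 3; S2 reads c0=1 → after 1×micro: 44585/256 ⇒ (c0=1, c1=3, c2=44585/256)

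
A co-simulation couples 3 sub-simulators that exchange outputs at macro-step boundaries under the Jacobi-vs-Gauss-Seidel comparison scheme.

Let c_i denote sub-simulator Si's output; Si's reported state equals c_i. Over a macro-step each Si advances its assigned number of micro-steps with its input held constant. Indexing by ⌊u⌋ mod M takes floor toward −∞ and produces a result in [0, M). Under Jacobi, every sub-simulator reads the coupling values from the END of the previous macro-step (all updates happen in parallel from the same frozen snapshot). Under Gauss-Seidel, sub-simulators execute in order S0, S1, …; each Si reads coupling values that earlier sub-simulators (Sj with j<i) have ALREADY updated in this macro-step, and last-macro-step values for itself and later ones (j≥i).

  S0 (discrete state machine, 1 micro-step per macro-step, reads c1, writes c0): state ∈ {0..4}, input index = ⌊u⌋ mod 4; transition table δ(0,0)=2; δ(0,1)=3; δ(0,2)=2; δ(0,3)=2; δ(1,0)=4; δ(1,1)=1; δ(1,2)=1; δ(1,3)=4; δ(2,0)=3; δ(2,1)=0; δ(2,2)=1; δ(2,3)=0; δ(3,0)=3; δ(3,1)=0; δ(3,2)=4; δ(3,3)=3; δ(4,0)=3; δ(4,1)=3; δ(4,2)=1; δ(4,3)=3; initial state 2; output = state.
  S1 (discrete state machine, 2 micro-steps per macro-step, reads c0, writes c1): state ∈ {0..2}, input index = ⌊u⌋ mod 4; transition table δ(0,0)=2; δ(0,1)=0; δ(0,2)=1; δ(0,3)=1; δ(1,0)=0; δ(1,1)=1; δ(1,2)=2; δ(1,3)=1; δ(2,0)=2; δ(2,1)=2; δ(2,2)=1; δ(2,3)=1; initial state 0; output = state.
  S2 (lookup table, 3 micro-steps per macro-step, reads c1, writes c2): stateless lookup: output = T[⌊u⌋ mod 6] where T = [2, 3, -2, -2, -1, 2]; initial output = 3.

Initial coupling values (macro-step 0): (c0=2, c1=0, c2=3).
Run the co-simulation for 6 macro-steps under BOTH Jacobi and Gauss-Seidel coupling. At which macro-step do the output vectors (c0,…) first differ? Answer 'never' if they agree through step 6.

first divergence at macro-step: 1

[Jacobi] macro 1: S0 reads c1=0 → after 1×micro: 3; S1 reads c0=2 → after 2×micro: 2; S2 reads c1=0 → after 3×micro: 2 ⇒ (c0=3, c1=2, c2=2)
[Jacobi] macro 2: S0 reads c1=2 → after 1×micro: 4; S1 reads c0=3 → after 2×micro: 1; S2 reads c1=2 → after 3×micro: -2 ⇒ (c0=4, c1=1, c2=-2)
[Jacobi] macro 3: S0 reads c1=1 → after 1×micro: 3; S1 reads c0=4 → after 2×micro: 2; S2 reads c1=1 → after 3×micro: 3 ⇒ (c0=3, c1=2, c2=3)
[Jacobi] macro 4: S0 reads c1=2 → after 1×micro: 4; S1 reads c0=3 → after 2×micro: 1; S2 reads c1=2 → after 3×micro: -2 ⇒ (c0=4, c1=1, c2=-2)
[Jacobi] macro 5: S0 reads c1=1 → after 1×micro: 3; S1 reads c0=4 → after 2×micro: 2; S2 reads c1=1 → after 3×micro: 3 ⇒ (c0=3, c1=2, c2=3)
[Jacobi] macro 6: S0 reads c1=2 → after 1×micro: 4; S1 reads c0=3 → after 2×micro: 1; S2 reads c1=2 → after 3×micro: -2 ⇒ (c0=4, c1=1, c2=-2)
[Gauss-Seidel] macro 1: S0 reads c1=0 → after 1×micro: 3; S1 reads c0=3 → after 2×micro: 1; S2 reads c1=1 → after 3×micro: 3 ⇒ (c0=3, c1=1, c2=3)
[Gauss-Seidel] macro 2: S0 reads c1=1 → after 1×micro: 0; S1 reads c0=0 → after 2×micro: 2; S2 reads c1=2 → after 3×micro: -2 ⇒ (c0=0, c1=2, c2=-2)
[Gauss-Seidel] macro 3: S0 reads c1=2 → after 1×micro: 2; S1 reads c0=2 → after 2×micro: 2; S2 reads c1=2 → after 3×micro: -2 ⇒ (c0=2, c1=2, c2=-2)
[Gauss-Seidel] macro 4: S0 reads c1=2 → after 1×micro: 1; S1 reads c0=1 → after 2×micro: 2; S2 reads c1=2 → after 3×micro: -2 ⇒ (c0=1, c1=2, c2=-2)
[Gauss-Seidel] macro 5: S0 reads c1=2 → after 1×micro: 1; S1 reads c0=1 → after 2×micro: 2; S2 reads c1=2 → after 3×micro: -2 ⇒ (c0=1, c1=2, c2=-2)
[Gauss-Seidel] macro 6: S0 reads c1=2 → after 1×micro: 1; S1 reads c0=1 → after 2×micro: 2; S2 reads c1=2 → after 3×micro: -2 ⇒ (c0=1, c1=2, c2=-2)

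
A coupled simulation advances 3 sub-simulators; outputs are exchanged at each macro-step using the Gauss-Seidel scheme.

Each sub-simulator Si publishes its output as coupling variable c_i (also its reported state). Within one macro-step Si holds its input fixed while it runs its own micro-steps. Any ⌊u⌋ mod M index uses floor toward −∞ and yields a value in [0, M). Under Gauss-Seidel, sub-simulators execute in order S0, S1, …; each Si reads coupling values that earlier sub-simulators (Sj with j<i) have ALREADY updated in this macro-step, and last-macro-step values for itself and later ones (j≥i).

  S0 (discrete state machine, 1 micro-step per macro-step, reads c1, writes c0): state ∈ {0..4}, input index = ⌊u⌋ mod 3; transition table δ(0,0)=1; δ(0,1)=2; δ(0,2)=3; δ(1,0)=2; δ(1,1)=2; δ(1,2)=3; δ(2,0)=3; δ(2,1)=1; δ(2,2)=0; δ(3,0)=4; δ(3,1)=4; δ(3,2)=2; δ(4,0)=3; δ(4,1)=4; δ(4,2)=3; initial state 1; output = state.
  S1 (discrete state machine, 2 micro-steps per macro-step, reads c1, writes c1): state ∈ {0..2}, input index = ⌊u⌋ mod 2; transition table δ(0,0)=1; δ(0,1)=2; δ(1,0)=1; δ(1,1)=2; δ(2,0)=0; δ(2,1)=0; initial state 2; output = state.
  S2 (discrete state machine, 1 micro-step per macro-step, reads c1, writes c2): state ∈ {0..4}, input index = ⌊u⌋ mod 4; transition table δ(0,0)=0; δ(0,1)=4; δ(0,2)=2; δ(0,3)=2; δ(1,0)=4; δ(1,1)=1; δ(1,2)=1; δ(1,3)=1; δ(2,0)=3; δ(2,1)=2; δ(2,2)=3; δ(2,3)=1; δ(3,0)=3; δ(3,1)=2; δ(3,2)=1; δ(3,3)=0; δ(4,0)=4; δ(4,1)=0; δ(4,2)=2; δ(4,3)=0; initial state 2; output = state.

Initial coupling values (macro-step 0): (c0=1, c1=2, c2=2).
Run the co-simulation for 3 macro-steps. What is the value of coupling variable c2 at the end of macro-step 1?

macro 1: S0 reads c1=2 → after 1×micro: 3; S1 reads c1=2 → after 2×micro: 1; S2 reads c1=1 → after 1×micro: 2 ⇒ (c0=3, c1=1, c2=2)
macro 2: S0 reads c1=1 → after 1×micro: 4; S1 reads c1=1 → after 2×micro: 0; S2 reads c1=0 → after 1×micro: 3 ⇒ (c0=4, c1=0, c2=3)
macro 3: S0 reads c1=0 → after 1×micro: 3; S1 reads c1=0 → after 2×micro: 1; S2 reads c1=1 → after 1×micro: 2 ⇒ (c0=3, c1=1, c2=2)

c2 at macro-step 1 = 2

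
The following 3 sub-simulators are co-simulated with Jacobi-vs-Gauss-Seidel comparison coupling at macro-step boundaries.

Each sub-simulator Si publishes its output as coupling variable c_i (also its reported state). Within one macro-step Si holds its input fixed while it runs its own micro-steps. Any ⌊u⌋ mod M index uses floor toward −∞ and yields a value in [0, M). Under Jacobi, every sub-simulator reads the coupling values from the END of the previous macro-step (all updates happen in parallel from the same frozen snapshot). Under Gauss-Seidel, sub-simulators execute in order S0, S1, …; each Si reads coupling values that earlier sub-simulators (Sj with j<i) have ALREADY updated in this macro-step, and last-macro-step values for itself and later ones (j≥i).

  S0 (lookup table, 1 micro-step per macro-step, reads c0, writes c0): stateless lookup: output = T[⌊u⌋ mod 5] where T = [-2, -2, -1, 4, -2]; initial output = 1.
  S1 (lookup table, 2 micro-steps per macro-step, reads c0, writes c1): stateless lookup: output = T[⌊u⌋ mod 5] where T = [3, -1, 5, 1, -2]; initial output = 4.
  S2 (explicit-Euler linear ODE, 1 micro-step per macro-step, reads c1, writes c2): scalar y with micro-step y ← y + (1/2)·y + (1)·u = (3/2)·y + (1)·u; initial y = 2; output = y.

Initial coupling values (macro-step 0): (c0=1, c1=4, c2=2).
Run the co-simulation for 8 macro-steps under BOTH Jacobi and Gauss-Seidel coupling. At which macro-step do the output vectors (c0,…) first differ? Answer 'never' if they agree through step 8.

first divergence at macro-step: 1

[Jacobi] macro 1: S0 reads c0=1 → after 1×micro: -2; S1 reads c0=1 → after 2×micro: -1; S2 reads c1=4 → after 1×micro: 7 ⇒ (c0=-2, c1=-1, c2=7)
[Jacobi] macro 2: S0 reads c0=-2 → after 1×micro: 4; S1 reads c0=-2 → after 2×micro: 1; S2 reads c1=-1 → after 1×micro: 19/2 ⇒ (c0=4, c1=1, c2=19/2)
[Jacobi] macro 3: S0 reads c0=4 → after 1×micro: -2; S1 reads c0=4 → after 2×micro: -2; S2 reads c1=1 → after 1×micro: 61/4 ⇒ (c0=-2, c1=-2, c2=61/4)
[Jacobi] macro 4: S0 reads c0=-2 → after 1×micro: 4; S1 reads c0=-2 → after 2×micro: 1; S2 reads c1=-2 → after 1×micro: 167/8 ⇒ (c0=4, c1=1, c2=167/8)
[Jacobi] macro 5: S0 reads c0=4 → after 1×micro: -2; S1 reads c0=4 → after 2×micro: -2; S2 reads c1=1 → after 1×micro: 517/16 ⇒ (c0=-2, c1=-2, c2=517/16)
[Jacobi] macro 6: S0 reads c0=-2 → after 1×micro: 4; S1 reads c0=-2 → after 2×micro: 1; S2 reads c1=-2 → after 1×micro: 1487/32 ⇒ (c0=4, c1=1, c2=1487/32)
[Jacobi] macro 7: S0 reads c0=4 → after 1×micro: -2; S1 reads c0=4 → after 2×micro: -2; S2 reads c1=1 → after 1×micro: 4525/64 ⇒ (c0=-2, c1=-2, c2=4525/64)
[Jacobi] macro 8: S0 reads c0=-2 → after 1×micro: 4; S1 reads c0=-2 → after 2×micro: 1; S2 reads c1=-2 → after 1×micro: 13319/128 ⇒ (c0=4, c1=1, c2=13319/128)
[Gauss-Seidel] macro 1: S0 reads c0=1 → after 1×micro: -2; S1 reads c0=-2 → after 2×micro: 1; S2 reads c1=1 → after 1×micro: 4 ⇒ (c0=-2, c1=1, c2=4)
[Gauss-Seidel] macro 2: S0 reads c0=-2 → after 1×micro: 4; S1 reads c0=4 → after 2×micro: -2; S2 reads c1=-2 → after 1×micro: 4 ⇒ (c0=4, c1=-2, c2=4)
[Gauss-Seidel] macro 3: S0 reads c0=4 → after 1×micro: -2; S1 reads c0=-2 → after 2×micro: 1; S2 reads c1=1 → after 1×micro: 7 ⇒ (c0=-2, c1=1, c2=7)
[Gauss-Seidel] macro 4: S0 reads c0=-2 → after 1×micro: 4; S1 reads c0=4 → after 2×micro: -2; S2 reads c1=-2 → after 1×micro: 17/2 ⇒ (c0=4, c1=-2, c2=17/2)
[Gauss-Seidel] macro 5: S0 reads c0=4 → after 1×micro: -2; S1 reads c0=-2 → after 2×micro: 1; S2 reads c1=1 → after 1×micro: 55/4 ⇒ (c0=-2, c1=1, c2=55/4)
[Gauss-Seidel] macro 6: S0 reads c0=-2 → after 1×micro: 4; S1 reads c0=4 → after 2×micro: -2; S2 reads c1=-2 → after 1×micro: 149/8 ⇒ (c0=4, c1=-2, c2=149/8)
[Gauss-Seidel] macro 7: S0 reads c0=4 → after 1×micro: -2; S1 reads c0=-2 → after 2×micro: 1; S2 reads c1=1 → after 1×micro: 463/16 ⇒ (c0=-2, c1=1, c2=463/16)
[Gauss-Seidel] macro 8: S0 reads c0=-2 → after 1×micro: 4; S1 reads c0=4 → after 2×micro: -2; S2 reads c1=-2 → after 1×micro: 1325/32 ⇒ (c0=4, c1=-2, c2=1325/32)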